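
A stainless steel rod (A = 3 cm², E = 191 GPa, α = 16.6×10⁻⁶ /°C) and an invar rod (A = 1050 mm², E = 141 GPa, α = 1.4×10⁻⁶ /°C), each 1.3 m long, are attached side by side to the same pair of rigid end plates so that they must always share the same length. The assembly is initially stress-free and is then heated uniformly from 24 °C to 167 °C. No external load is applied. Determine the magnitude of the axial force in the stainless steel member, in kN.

The stainless steel has the larger α, so on heating it would change length more than the invar if both were free. The rigid plates force a common final length, so the stainless steel is put into compression and the invar into tension, with equal and opposite forces P (no external load).
Setting the final lengths equal and cancelling L: (α₁ − α₂)ΔT = P/(A₁E₁) + P/(A₂E₂).
|α₁ − α₂|·ΔT = 15.2×10⁻⁶ × 143 = 0.002174.
1/(A₁E₁) + 1/(A₂E₂) = 1/(300×191×10³) + 1/(1050×141×10³) = 2.421×10⁻⁸ N⁻¹.
P = 0.002174 / 2.421×10⁻⁸ = 89790 N = 89.79 kN.

P ≈ 89.8 kN (compressive in the stainless steel)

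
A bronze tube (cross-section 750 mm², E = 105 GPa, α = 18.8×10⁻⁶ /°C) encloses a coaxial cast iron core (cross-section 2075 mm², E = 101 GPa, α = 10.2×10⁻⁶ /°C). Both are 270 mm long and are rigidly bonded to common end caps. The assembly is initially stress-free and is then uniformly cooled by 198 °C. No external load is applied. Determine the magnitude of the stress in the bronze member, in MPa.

σ ≈ 130 MPa (tensile)

Both members must finish at the same length. With the larger α, the bronze tends to over-contract; the plates restrain it, putting the bronze in tension and the cast iron in compression. With no external load the two internal forces are equal and opposite, magnitude P.
Equating the net (thermal + elastic) strains gives |α₁ − α₂|·ΔT = P·[1/(A₁E₁) + 1/(A₂E₂)].
|α₁ − α₂|·ΔT = 8.6×10⁻⁶ × 198 = 0.001703.
1/(A₁E₁) + 1/(A₂E₂) = 1/(750×105×10³) + 1/(2075×101×10³) = 1.747×10⁻⁸ N⁻¹.
So P = 0.001703 / 1.747×10⁻⁸ = 97.47 kN.
σ_{bronze} = P/A₁ = 97470/750 = 130 MPa, tensile.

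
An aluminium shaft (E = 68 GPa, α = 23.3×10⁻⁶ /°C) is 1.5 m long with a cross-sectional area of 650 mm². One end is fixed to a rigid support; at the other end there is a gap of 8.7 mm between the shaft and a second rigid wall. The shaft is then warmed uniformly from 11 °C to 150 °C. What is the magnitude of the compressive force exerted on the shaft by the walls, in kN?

Free thermal elongation = αΔT L = 23.3×10⁻⁶ × 139 × 1500 = 4.858 mm.
Since δ_free = 4.86 mm is less than the 8.7 mm gap, the shaft never touches the wall. No axial force develops.

P ≈ 0 kN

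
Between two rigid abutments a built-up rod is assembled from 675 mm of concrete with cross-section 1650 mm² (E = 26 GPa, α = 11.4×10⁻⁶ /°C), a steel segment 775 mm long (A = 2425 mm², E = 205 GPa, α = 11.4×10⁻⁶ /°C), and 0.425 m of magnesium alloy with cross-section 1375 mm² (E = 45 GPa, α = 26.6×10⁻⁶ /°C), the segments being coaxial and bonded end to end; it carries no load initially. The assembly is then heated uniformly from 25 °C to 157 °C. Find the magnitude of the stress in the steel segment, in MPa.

σ ≈ 62.7 MPa (compressive)

With the walls removed the bar would change length by δ_free = Σ αᵢΔT Lᵢ = 11.4×10⁻⁶×132×675 + 11.4×10⁻⁶×132×775 + 26.6×10⁻⁶×132×425 = 3.674 mm.
The rigid supports impose zero overall length change; the single axial force P common to all segments must satisfy P Σ Lᵢ/(AᵢEᵢ) = δ_free.
Σ Lᵢ/(AᵢEᵢ) = 675/(1650×26×10³) + 775/(2425×205×10³) + 425/(1375×45×10³) = 2.416×10⁻⁵ mm/N.
So P = 3.674 / 2.416×10⁻⁵ = 152.1 kN, compressive.
σ_{steel} = P / A = 152100 / 2425 = 62.71 MPa.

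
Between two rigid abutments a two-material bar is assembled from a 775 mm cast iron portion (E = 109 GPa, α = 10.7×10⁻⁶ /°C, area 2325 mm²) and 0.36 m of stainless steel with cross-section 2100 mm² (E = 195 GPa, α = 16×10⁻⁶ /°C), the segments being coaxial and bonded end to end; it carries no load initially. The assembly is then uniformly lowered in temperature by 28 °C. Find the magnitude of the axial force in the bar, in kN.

P ≈ 99.9 kN (tensile)

Free thermal contraction of the whole bar: Σ αᵢΔT Lᵢ = 10.7×10⁻⁶×28×775 + 16×10⁻⁶×28×360 = 0.3935 mm.
The rigid supports impose zero overall length change; the single axial force P common to all segments must satisfy P Σ Lᵢ/(AᵢEᵢ) = δ_free.
The series flexibility is Σ Lᵢ/(AᵢEᵢ) = 775/(2325×109×10³) + 360/(2100×195×10³) = 3.937×10⁻⁶ mm/N.
So P = 0.3935 / 3.937×10⁻⁶ = 99.94 kN, tensile.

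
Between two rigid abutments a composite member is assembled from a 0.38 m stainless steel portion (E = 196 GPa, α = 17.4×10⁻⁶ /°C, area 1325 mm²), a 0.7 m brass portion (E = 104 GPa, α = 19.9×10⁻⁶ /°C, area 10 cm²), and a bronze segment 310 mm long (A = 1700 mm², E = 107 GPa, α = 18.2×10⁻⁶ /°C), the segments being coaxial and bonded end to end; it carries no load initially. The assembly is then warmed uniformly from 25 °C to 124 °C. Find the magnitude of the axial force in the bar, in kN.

Free thermal expansion of the whole bar: Σ αᵢΔT Lᵢ = 17.4×10⁻⁶×99×380 + 19.9×10⁻⁶×99×700 + 18.2×10⁻⁶×99×310 = 2.592 mm.
Since the ends are fixed, an axial force P builds up, equal in every segment, with P · Σ Lᵢ/(AᵢEᵢ) = δ_free.
Σ Lᵢ/(AᵢEᵢ) = 380/(1325×196×10³) + 700/(1000×104×10³) + 310/(1700×107×10³) = 9.898×10⁻⁶ mm/N.
Hence P = δ_free / Σ(L/AE) = 2.592/9.898×10⁻⁶ = 261.9 kN (compressive).

P ≈ 262 kN (compressive)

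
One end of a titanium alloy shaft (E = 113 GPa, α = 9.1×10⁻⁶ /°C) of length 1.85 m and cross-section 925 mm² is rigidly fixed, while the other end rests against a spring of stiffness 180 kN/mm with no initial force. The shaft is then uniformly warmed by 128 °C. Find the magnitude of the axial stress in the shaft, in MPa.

The unrestrained thermal change is αΔT L = 9.1×10⁻⁶ × 128 × 1850 = 2.155 mm.
With a force P in the spring, the elastic change of the shaft is PL/(AE) and that of the spring is P/k; compatibility requires their sum to equal δ_free.
So P = δ_free / [L/(AE) + 1/k] = 2.155 / [ 1850/(925×113×10³) + 1/(180×10³) ].
P = 2.155 / 2.325×10⁻⁵ = 92660 N.
σ = P/A = 92660/925 = 100.2 MPa.

σ ≈ 100 MPa (compressive)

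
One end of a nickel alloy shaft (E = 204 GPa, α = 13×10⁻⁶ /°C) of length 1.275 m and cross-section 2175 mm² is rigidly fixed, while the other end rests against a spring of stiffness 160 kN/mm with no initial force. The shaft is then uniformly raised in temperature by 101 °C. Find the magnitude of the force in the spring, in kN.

Free thermal expansion: δ_free = αΔT L = 13×10⁻⁶ × 101 × 1275 = 1.674 mm.
Let P be the compressive force at the spring. The shaft shortens elastically by PL/(AE) and the spring compresses by P/k; together these equal δ_free.
So P = δ_free / [L/(AE) + 1/k] = 1.674 / [ 1275/(2175×204×10³) + 1/(160×10³) ].
P = 1.674 / 9.124×10⁻⁶ = 183500 N.

P ≈ 183 kN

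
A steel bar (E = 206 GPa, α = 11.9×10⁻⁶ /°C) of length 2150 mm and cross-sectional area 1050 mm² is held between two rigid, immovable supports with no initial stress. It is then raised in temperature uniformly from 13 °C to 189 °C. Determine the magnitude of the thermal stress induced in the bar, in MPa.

With length fixed, the mechanical strain must cancel the thermal strain αΔT = 11.9×10⁻⁶ × 176 = 2094.4×10⁻⁶.
σ = EαΔT = 206×10³ × 11.9×10⁻⁶ × 176 = 431.4 MPa (compressive; the bar is trying to expand).

σ ≈ 431 MPa (compressive)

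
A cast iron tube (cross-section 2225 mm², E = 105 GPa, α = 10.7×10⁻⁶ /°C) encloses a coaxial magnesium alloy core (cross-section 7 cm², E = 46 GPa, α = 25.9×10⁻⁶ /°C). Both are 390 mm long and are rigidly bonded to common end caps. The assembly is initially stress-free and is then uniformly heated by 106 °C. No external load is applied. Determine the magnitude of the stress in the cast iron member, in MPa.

The magnesium alloy has the larger α, so on heating it would change length more than the cast iron if both were free. The rigid plates force a common final length, so the magnesium alloy is put into compression and the cast iron into tension, with equal and opposite forces P (no external load).
Setting the final lengths equal and cancelling L: (α₁ − α₂)ΔT = P/(A₁E₁) + P/(A₂E₂).
|α₁ − α₂|·ΔT = 15.2×10⁻⁶ × 106 = 0.001611.
1/(A₁E₁) + 1/(A₂E₂) = 1/(2225×105×10³) + 1/(700×46×10³) = 3.534×10⁻⁸ N⁻¹.
P = 0.001611 / 3.534×10⁻⁸ = 45600 N = 45.6 kN.
σ_{cast iron} = P/A₁ = 45600/2225 = 20.49 MPa, tensile.

σ ≈ 20.5 MPa (tensile)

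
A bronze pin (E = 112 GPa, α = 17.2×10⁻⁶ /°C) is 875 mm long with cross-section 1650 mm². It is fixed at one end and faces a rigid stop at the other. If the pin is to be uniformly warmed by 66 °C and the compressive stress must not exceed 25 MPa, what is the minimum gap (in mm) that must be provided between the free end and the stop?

Free expansion if unrestrained: δ_free = αΔT L = 17.2×10⁻⁶ × 66 × 875 = 0.9933 mm.
A stress of 25 MPa corresponds to the wall pushing the pin back by σL/E = 25×875/(112×10³) = 0.1953 mm.
The gap must absorb the remainder: g_min = 0.9933 − 0.1953 = 0.798 mm.

g ≈ 0.798 mm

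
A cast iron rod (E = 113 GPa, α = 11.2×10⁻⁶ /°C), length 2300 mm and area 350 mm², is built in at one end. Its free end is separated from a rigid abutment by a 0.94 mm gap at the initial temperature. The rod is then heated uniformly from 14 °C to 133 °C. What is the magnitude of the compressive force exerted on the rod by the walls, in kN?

P ≈ 36.5 kN

Unrestrained expansion: δ_free = αΔT L = 11.2×10⁻⁶ × 119 × 2300 = 3.065 mm.
The gap closes (δ_free > 0.94 mm) and the wall then resists a further 3.065 − 0.94 = 2.125 mm of expansion.
That suppressed elongation corresponds to σ = E·Δ/L = 113×10³ × 2.125/2300 = 104.4 MPa.
Force on the wall = σA = 104.4 × 350 mm² = 36.55 kN.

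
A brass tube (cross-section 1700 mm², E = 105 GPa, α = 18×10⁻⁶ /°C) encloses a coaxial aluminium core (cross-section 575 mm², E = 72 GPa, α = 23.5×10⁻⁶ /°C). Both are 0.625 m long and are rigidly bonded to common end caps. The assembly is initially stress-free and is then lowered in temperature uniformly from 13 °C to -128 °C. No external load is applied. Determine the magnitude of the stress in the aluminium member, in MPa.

σ ≈ 45.3 MPa (tensile)

Both members must finish at the same length. With the larger α, the aluminium tends to over-contract; the plates restrain it, putting the aluminium in tension and the brass in compression. With no external load the two internal forces are equal and opposite, magnitude P.
Equating the net (thermal + elastic) strains gives |α₁ − α₂|·ΔT = P·[1/(A₁E₁) + 1/(A₂E₂)].
|α₁ − α₂|·ΔT = 5.5×10⁻⁶ × 141 = 0.0007755.
1/(A₁E₁) + 1/(A₂E₂) = 1/(1700×105×10³) + 1/(575×72×10³) = 2.976×10⁻⁸ N⁻¹.
P = 0.0007755 / 2.976×10⁻⁸ = 26060 N = 26.06 kN.
σ_{aluminium} = P/A₂ = 26060/575 = 45.32 MPa, tensile.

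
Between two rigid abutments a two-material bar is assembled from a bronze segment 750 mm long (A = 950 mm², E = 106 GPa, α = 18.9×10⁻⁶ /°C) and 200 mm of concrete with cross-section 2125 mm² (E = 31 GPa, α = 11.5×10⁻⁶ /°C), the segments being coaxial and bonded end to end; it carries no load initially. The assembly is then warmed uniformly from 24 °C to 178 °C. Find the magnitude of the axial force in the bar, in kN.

If the supports were absent, the total length change would be Σ αᵢΔT Lᵢ = 18.9×10⁻⁶×154×750 + 11.5×10⁻⁶×154×200 = 2.537 mm.
The rigid supports impose zero overall length change; the single axial force P common to all segments must satisfy P Σ Lᵢ/(AᵢEᵢ) = δ_free.
The series flexibility is Σ Lᵢ/(AᵢEᵢ) = 750/(950×106×10³) + 200/(2125×31×10³) = 1.048×10⁻⁵ mm/N.
P = 2.537 / 1.048×10⁻⁵ = 242000 N = 242 kN, compressive.

P ≈ 242 kN (compressive)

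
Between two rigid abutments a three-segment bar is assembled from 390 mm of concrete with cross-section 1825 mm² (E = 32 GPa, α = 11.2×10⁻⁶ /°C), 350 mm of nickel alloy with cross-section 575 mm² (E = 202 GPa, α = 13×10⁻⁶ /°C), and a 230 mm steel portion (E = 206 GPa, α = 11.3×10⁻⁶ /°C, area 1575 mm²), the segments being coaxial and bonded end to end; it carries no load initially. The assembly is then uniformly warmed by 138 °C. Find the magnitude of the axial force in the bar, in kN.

P ≈ 153 kN (compressive)

Free thermal expansion of the whole bar: Σ αᵢΔT Lᵢ = 11.2×10⁻⁶×138×390 + 13×10⁻⁶×138×350 + 11.3×10⁻⁶×138×230 = 1.589 mm.
The walls prevent any net length change, so an axial force P (same in every segment) develops. Compatibility: P · Σ Lᵢ/(AᵢEᵢ) = δ_free.
The series flexibility is Σ Lᵢ/(AᵢEᵢ) = 390/(1825×32×10³) + 350/(575×202×10³) + 230/(1575×206×10³) = 1.04×10⁻⁵ mm/N.
So P = 1.589 / 1.04×10⁻⁵ = 152.8 kN, compressive.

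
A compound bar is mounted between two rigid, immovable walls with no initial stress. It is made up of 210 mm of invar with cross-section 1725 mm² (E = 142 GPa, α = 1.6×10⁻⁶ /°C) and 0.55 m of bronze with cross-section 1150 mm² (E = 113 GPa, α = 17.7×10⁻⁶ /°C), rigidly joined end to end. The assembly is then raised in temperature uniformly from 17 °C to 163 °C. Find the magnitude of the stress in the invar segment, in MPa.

σ ≈ 167 MPa (compressive)

With the walls removed the bar would change length by δ_free = Σ αᵢΔT Lᵢ = 1.6×10⁻⁶×146×210 + 17.7×10⁻⁶×146×550 = 1.47 mm.
The rigid supports impose zero overall length change; the single axial force P common to all segments must satisfy P Σ Lᵢ/(AᵢEᵢ) = δ_free.
The series flexibility is Σ Lᵢ/(AᵢEᵢ) = 210/(1725×142×10³) + 550/(1150×113×10³) = 5.09×10⁻⁶ mm/N.
P = 1.47 / 5.09×10⁻⁶ = 288900 N = 288.9 kN, compressive.
σ_{invar} = P / A = 288900 / 1725 = 167.5 MPa.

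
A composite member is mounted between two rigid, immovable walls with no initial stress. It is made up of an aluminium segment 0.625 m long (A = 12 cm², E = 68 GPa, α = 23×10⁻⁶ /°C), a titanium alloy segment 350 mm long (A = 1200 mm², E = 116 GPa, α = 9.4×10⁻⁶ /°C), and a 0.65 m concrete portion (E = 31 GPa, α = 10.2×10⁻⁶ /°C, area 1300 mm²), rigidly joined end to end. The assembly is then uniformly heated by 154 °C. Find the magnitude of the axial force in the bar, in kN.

P ≈ 142 kN (compressive)

If the supports were absent, the total length change would be Σ αᵢΔT Lᵢ = 23×10⁻⁶×154×625 + 9.4×10⁻⁶×154×350 + 10.2×10⁻⁶×154×650 = 3.741 mm.
The rigid supports impose zero overall length change; the single axial force P common to all segments must satisfy P Σ Lᵢ/(AᵢEᵢ) = δ_free.
Σ Lᵢ/(AᵢEᵢ) = 625/(1200×68×10³) + 350/(1200×116×10³) + 650/(1300×31×10³) = 2.63×10⁻⁵ mm/N.
P = 3.741 / 2.63×10⁻⁵ = 142200 N = 142.2 kN, compressive.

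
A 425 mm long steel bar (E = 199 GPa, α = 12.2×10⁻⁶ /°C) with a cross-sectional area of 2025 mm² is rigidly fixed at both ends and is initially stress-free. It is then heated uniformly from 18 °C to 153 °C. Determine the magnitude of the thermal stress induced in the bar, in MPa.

σ ≈ 328 MPa (compressive)

With length fixed, the mechanical strain must cancel the thermal strain αΔT = 12.2×10⁻⁶ × 135 = 1647×10⁻⁶.
σ = EαΔT = 199×10³ × 12.2×10⁻⁶ × 135 = 327.8 MPa (compressive; the bar is trying to expand).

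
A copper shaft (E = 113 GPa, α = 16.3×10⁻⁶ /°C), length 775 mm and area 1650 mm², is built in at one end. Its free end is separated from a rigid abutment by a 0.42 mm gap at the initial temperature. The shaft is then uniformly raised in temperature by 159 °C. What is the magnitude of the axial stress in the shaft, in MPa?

Free thermal elongation = αΔT L = 16.3×10⁻⁶ × 159 × 775 = 2.009 mm.
The gap closes (δ_free > 0.42 mm) and the wall then resists a further 2.009 − 0.42 = 1.589 mm of expansion.
Compatibility: PL/(AE) = 1.589 mm, so σ = P/A = E × (1.589/775) = 231.6 MPa.

σ ≈ 232 MPa (compressive)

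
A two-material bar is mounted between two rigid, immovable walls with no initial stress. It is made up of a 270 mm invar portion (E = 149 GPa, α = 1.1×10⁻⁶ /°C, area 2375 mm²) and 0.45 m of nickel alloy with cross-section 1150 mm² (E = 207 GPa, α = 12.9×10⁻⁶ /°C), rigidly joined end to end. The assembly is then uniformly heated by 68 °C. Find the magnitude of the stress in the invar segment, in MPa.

σ ≈ 65.8 MPa (compressive)

If the supports were absent, the total length change would be Σ αᵢΔT Lᵢ = 1.1×10⁻⁶×68×270 + 12.9×10⁻⁶×68×450 = 0.4149 mm.
The walls prevent any net length change, so an axial force P (same in every segment) develops. Compatibility: P · Σ Lᵢ/(AᵢEᵢ) = δ_free.
The series flexibility is Σ Lᵢ/(AᵢEᵢ) = 270/(2375×149×10³) + 450/(1150×207×10³) = 2.653×10⁻⁶ mm/N.
So P = 0.4149 / 2.653×10⁻⁶ = 156.4 kN, compressive.
σ_{invar} = P / A = 156400 / 2375 = 65.85 MPa.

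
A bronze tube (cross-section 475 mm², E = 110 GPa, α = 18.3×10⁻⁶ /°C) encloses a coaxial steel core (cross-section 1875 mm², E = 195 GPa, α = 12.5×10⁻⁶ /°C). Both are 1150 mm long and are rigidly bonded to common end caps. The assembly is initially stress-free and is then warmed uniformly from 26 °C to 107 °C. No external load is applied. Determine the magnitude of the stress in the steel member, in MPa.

σ ≈ 11.5 MPa (tensile)

Both members must finish at the same length. With the larger α, the bronze tends to over-expand; the plates restrain it, putting the bronze in compression and the steel in tension. With no external load the two internal forces are equal and opposite, magnitude P.
Setting the final lengths equal and cancelling L: (α₁ − α₂)ΔT = P/(A₁E₁) + P/(A₂E₂).
|α₁ − α₂|·ΔT = 5.8×10⁻⁶ × 81 = 0.0004698.
1/(A₁E₁) + 1/(A₂E₂) = 1/(475×110×10³) + 1/(1875×195×10³) = 2.187×10⁻⁸ N⁻¹.
So P = 0.0004698 / 2.187×10⁻⁸ = 21.48 kN.
σ_{steel} = P/A₂ = 21480/1875 = 11.45 MPa, tensile.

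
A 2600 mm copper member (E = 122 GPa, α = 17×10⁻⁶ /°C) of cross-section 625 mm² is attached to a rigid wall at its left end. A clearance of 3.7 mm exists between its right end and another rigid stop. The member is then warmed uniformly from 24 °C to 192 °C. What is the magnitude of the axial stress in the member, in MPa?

Unrestrained expansion: δ_free = αΔT L = 17×10⁻⁶ × 168 × 2600 = 7.426 mm.
This exceeds the 3.7 mm gap, so the wall pushes back. The portion of expansion that must be recovered elastically is δ_free − gap = 7.426 − 3.7 = 3.726 mm.
So σ = E(δ_free − g)/L = 122×10³ × 3.726/2600 = 174.8 MPa.

σ ≈ 175 MPa (compressive)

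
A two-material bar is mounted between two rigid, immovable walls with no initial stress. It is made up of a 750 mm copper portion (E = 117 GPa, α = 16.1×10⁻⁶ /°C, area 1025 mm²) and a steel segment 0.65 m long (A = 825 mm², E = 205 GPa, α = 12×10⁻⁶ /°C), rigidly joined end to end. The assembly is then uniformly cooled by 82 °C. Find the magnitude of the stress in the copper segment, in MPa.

σ ≈ 157 MPa (tensile)

With the walls removed the bar would change length by δ_free = Σ αᵢΔT Lᵢ = 16.1×10⁻⁶×82×750 + 12×10⁻⁶×82×650 = 1.63 mm.
The rigid supports impose zero overall length change; the single axial force P common to all segments must satisfy P Σ Lᵢ/(AᵢEᵢ) = δ_free.
Σ Lᵢ/(AᵢEᵢ) = 750/(1025×117×10³) + 650/(825×205×10³) = 1.01×10⁻⁵ mm/N.
So P = 1.63 / 1.01×10⁻⁵ = 161.4 kN, tensile.
σ_{copper} = P / A = 161400 / 1025 = 157.5 MPa.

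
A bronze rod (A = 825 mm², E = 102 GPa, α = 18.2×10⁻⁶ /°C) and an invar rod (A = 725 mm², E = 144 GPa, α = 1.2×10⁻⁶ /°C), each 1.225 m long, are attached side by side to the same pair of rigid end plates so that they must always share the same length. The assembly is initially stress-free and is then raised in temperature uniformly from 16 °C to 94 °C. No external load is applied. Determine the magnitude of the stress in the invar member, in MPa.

Both members must finish at the same length. With the larger α, the bronze tends to over-expand; the plates restrain it, putting the bronze in compression and the invar in tension. With no external load the two internal forces are equal and opposite, magnitude P.
Equating the net (thermal + elastic) strains gives |α₁ − α₂|·ΔT = P·[1/(A₁E₁) + 1/(A₂E₂)].
|α₁ − α₂|·ΔT = 17×10⁻⁶ × 78 = 0.001326.
1/(A₁E₁) + 1/(A₂E₂) = 1/(825×102×10³) + 1/(725×144×10³) = 2.146×10⁻⁸ N⁻¹.
So P = 0.001326 / 2.146×10⁻⁸ = 61.78 kN.
σ_{invar} = P/A₂ = 61780/725 = 85.22 MPa, tensile.

σ ≈ 85.2 MPa (tensile)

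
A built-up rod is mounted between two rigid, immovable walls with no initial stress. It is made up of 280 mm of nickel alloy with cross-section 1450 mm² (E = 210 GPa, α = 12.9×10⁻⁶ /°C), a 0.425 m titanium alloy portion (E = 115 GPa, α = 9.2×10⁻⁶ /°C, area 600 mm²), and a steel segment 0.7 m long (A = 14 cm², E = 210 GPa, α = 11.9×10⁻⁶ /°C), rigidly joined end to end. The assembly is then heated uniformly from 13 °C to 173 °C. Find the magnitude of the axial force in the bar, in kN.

P ≈ 268 kN (compressive)

If the supports were absent, the total length change would be Σ αᵢΔT Lᵢ = 12.9×10⁻⁶×160×280 + 9.2×10⁻⁶×160×425 + 11.9×10⁻⁶×160×700 = 2.536 mm.
The walls prevent any net length change, so an axial force P (same in every segment) develops. Compatibility: P · Σ Lᵢ/(AᵢEᵢ) = δ_free.
Σ Lᵢ/(AᵢEᵢ) = 280/(1450×210×10³) + 425/(600×115×10³) + 700/(1400×210×10³) = 9.46×10⁻⁶ mm/N.
So P = 2.536 / 9.46×10⁻⁶ = 268.1 kN, compressive.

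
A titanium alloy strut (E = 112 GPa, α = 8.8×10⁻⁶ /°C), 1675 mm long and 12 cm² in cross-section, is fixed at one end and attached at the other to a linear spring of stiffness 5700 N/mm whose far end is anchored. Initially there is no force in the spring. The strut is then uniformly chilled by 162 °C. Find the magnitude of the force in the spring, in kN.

If the spring were absent the strut would shorten by αΔT L = 8.8×10⁻⁶ × 162 × 1675 = 2.388 mm.
Let P be the tensile force in the spring. The strut extends elastically by PL/(AE) and the spring stretches by P/k; together these equal δ_free.
So P = δ_free / [L/(AE) + 1/k] = 2.388 / [ 1675/(1200×112×10³) + 1/(5700) ].
P = 2.388 / 0.0001879 = 12710 N.

P ≈ 12.7 kN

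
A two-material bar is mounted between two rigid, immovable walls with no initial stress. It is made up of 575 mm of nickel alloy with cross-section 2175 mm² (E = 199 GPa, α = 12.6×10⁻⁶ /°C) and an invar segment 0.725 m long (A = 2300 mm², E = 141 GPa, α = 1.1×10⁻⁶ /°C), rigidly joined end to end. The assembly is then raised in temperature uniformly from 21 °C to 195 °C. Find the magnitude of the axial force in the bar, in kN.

Free thermal expansion of the whole bar: Σ αᵢΔT Lᵢ = 12.6×10⁻⁶×174×575 + 1.1×10⁻⁶×174×725 = 1.399 mm.
The rigid supports impose zero overall length change; the single axial force P common to all segments must satisfy P Σ Lᵢ/(AᵢEᵢ) = δ_free.
The series flexibility is Σ Lᵢ/(AᵢEᵢ) = 575/(2175×199×10³) + 725/(2300×141×10³) = 3.564×10⁻⁶ mm/N.
P = 1.399 / 3.564×10⁻⁶ = 392600 N = 392.6 kN, compressive.

P ≈ 393 kN (compressive)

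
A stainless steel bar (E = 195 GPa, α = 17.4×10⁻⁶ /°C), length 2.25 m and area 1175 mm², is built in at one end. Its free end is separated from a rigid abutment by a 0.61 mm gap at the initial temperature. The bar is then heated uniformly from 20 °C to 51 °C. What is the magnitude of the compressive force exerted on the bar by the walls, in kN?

P ≈ 61.5 kN

Unrestrained expansion: δ_free = αΔT L = 17.4×10⁻⁶ × 31 × 2250 = 1.214 mm.
This exceeds the 0.61 mm gap, so the wall pushes back. The portion of expansion that must be recovered elastically is δ_free − gap = 1.214 − 0.61 = 0.6036 mm.
Compatibility: PL/(AE) = 0.6036 mm, so σ = P/A = E × (0.6036/2250) = 52.32 MPa.
P = σA = 52.32 × 1175 = 61.47 kN.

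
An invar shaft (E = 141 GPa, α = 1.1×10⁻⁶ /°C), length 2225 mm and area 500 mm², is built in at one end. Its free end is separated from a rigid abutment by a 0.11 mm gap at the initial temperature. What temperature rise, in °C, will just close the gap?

Contact occurs when the free expansion equals the gap: αΔT L = 0.11 mm.
So ΔT = g/(αL) = 0.11/(1.1×10⁻⁶ × 2225) = 44.94 °C.

ΔT ≈ 44.9 °C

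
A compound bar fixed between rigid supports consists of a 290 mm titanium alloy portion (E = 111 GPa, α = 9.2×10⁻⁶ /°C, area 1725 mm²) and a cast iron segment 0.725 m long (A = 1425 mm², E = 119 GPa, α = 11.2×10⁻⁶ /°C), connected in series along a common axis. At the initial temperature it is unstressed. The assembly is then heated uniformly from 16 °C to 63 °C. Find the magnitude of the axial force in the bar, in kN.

Free thermal expansion of the whole bar: Σ αᵢΔT Lᵢ = 9.2×10⁻⁶×47×290 + 11.2×10⁻⁶×47×725 = 0.507 mm.
The rigid supports impose zero overall length change; the single axial force P common to all segments must satisfy P Σ Lᵢ/(AᵢEᵢ) = δ_free.
Σ Lᵢ/(AᵢEᵢ) = 290/(1725×111×10³) + 725/(1425×119×10³) = 5.79×10⁻⁶ mm/N.
P = 0.507 / 5.79×10⁻⁶ = 87570 N = 87.57 kN, compressive.

P ≈ 87.6 kN (compressive)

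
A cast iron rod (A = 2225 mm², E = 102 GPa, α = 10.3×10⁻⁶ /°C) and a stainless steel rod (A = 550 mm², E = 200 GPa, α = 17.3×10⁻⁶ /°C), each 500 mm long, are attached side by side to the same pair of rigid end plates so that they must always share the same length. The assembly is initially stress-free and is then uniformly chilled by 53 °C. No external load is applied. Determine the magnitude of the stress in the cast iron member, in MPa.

σ ≈ 12.4 MPa (compressive)

The stainless steel has the larger α, so on cooling it would change length more than the cast iron if both were free. The rigid plates force a common final length, so the stainless steel is put into tension and the cast iron into compression, with equal and opposite forces P (no external load).
Equating the net (thermal + elastic) strains gives |α₁ − α₂|·ΔT = P·[1/(A₁E₁) + 1/(A₂E₂)].
|α₁ − α₂|·ΔT = 7×10⁻⁶ × 53 = 0.000371.
1/(A₁E₁) + 1/(A₂E₂) = 1/(2225×102×10³) + 1/(550×200×10³) = 1.35×10⁻⁸ N⁻¹.
So P = 0.000371 / 1.35×10⁻⁸ = 27.49 kN.
σ_{cast iron} = P/A₁ = 27490/2225 = 12.35 MPa, compressive.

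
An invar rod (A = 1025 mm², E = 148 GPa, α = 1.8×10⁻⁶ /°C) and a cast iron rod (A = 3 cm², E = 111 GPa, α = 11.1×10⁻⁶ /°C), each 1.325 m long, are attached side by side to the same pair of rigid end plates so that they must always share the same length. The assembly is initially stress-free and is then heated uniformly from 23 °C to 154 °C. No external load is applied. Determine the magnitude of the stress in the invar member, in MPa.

σ ≈ 32.5 MPa (tensile)

Equilibrium of a rigid end plate with no external load gives equal and opposite internal forces ±P in the two members. Since α_{cast iron} > α_{invar}, heating drives the cast iron into compression and the invar into tension.
Compatibility of the two members (thermal + elastic change equal): (α₁ − α₂)ΔT = P·[1/(A₁E₁) + 1/(A₂E₂)].
|α₁ − α₂|·ΔT = 9.3×10⁻⁶ × 131 = 0.001218.
1/(A₁E₁) + 1/(A₂E₂) = 1/(1025×148×10³) + 1/(300×111×10³) = 3.662×10⁻⁸ N⁻¹.
So P = 0.001218 / 3.662×10⁻⁸ = 33.27 kN.
σ_{invar} = P/A₁ = 33270/1025 = 32.46 MPa, tensile.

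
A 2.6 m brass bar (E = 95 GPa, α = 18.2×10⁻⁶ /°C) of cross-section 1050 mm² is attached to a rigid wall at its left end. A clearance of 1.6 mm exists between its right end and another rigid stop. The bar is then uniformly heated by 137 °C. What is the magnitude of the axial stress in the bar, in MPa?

σ ≈ 178 MPa (compressive)

If the wall were absent the bar would grow by αΔT L = 18.2×10⁻⁶ × 137 × 2600 = 6.483 mm.
After closing the 1.6 mm clearance, 6.483 − 1.6 = 4.883 mm of expansion remains to be suppressed by the wall.
Compatibility: PL/(AE) = 4.883 mm, so σ = P/A = E × (4.883/2600) = 178.4 MPa.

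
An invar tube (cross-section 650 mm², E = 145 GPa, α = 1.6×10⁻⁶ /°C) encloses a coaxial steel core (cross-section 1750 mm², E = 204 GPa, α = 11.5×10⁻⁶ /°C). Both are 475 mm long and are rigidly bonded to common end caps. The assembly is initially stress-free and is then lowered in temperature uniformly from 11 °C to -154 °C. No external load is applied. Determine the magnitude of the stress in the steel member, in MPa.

The steel has the larger α, so on cooling it would change length more than the invar if both were free. The rigid plates force a common final length, so the steel is put into tension and the invar into compression, with equal and opposite forces P (no external load).
Compatibility of the two members (thermal + elastic change equal): (α₁ − α₂)ΔT = P·[1/(A₁E₁) + 1/(A₂E₂)].
|α₁ − α₂|·ΔT = 9.9×10⁻⁶ × 165 = 0.001633.
1/(A₁E₁) + 1/(A₂E₂) = 1/(650×145×10³) + 1/(1750×204×10³) = 1.341×10⁻⁸ N⁻¹.
P = 0.001633 / 1.341×10⁻⁸ = 121800 N = 121.8 kN.
σ_{steel} = P/A₂ = 121800/1750 = 69.6 MPa, tensile.

σ ≈ 69.6 MPa (tensile)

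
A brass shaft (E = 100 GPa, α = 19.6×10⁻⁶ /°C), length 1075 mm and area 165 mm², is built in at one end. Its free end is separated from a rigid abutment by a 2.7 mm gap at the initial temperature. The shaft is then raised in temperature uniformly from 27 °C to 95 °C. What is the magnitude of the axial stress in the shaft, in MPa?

If the wall were absent the shaft would grow by αΔT L = 19.6×10⁻⁶ × 68 × 1075 = 1.433 mm.
Since δ_free = 1.43 mm is less than the 2.7 mm gap, the shaft never touches the wall. No axial force develops.

σ ≈ 0 MPa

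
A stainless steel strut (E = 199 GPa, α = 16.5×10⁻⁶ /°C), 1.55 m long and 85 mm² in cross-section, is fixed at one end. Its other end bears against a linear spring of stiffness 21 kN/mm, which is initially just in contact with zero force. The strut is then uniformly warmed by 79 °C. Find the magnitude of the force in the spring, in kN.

The unrestrained thermal change is αΔT L = 16.5×10⁻⁶ × 79 × 1550 = 2.02 mm.
Let P be the compressive force at the spring. The strut shortens elastically by PL/(AE) and the spring compresses by P/k; together these equal δ_free.
So P = δ_free / [L/(AE) + 1/k] = 2.02 / [ 1550/(85×199×10³) + 1/(21×10³) ].
P = 2.02 / 0.0001393 = 14510 N.

P ≈ 14.5 kN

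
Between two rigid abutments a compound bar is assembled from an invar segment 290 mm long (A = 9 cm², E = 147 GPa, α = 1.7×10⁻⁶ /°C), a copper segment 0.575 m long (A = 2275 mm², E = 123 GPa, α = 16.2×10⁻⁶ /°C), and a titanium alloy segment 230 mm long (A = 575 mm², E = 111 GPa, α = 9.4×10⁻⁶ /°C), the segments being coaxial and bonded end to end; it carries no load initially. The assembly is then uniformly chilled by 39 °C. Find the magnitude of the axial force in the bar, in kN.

P ≈ 59.5 kN (tensile)

If the supports were absent, the total length change would be Σ αᵢΔT Lᵢ = 1.7×10⁻⁶×39×290 + 16.2×10⁻⁶×39×575 + 9.4×10⁻⁶×39×230 = 0.4668 mm.
The walls prevent any net length change, so an axial force P (same in every segment) develops. Compatibility: P · Σ Lᵢ/(AᵢEᵢ) = δ_free.
Σ Lᵢ/(AᵢEᵢ) = 290/(900×147×10³) + 575/(2275×123×10³) + 230/(575×111×10³) = 7.85×10⁻⁶ mm/N.
So P = 0.4668 / 7.85×10⁻⁶ = 59.47 kN, tensile.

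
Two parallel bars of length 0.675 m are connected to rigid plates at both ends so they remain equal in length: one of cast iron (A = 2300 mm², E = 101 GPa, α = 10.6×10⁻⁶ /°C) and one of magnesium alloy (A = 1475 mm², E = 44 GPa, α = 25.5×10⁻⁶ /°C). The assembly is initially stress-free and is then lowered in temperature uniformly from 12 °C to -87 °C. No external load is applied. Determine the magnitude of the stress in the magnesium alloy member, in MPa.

σ ≈ 50.7 MPa (tensile)

Both members must finish at the same length. With the larger α, the magnesium alloy tends to over-contract; the plates restrain it, putting the magnesium alloy in tension and the cast iron in compression. With no external load the two internal forces are equal and opposite, magnitude P.
Setting the final lengths equal and cancelling L: (α₁ − α₂)ΔT = P/(A₁E₁) + P/(A₂E₂).
|α₁ − α₂|·ΔT = 14.9×10⁻⁶ × 99 = 0.001475.
1/(A₁E₁) + 1/(A₂E₂) = 1/(2300×101×10³) + 1/(1475×44×10³) = 1.971×10⁻⁸ N⁻¹.
P = 0.001475 / 1.971×10⁻⁸ = 74830 N = 74.83 kN.
σ_{magnesium alloy} = P/A₂ = 74830/1475 = 50.73 MPa, tensile.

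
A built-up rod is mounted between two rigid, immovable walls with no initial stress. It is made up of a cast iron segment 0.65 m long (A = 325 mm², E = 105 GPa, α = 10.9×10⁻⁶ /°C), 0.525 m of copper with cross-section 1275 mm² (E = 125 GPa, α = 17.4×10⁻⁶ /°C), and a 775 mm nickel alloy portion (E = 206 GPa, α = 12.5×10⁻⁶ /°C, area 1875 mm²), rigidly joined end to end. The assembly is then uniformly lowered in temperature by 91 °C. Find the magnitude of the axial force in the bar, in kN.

P ≈ 96.8 kN (tensile)

Free thermal contraction of the whole bar: Σ αᵢΔT Lᵢ = 10.9×10⁻⁶×91×650 + 17.4×10⁻⁶×91×525 + 12.5×10⁻⁶×91×775 = 2.358 mm.
The rigid supports impose zero overall length change; the single axial force P common to all segments must satisfy P Σ Lᵢ/(AᵢEᵢ) = δ_free.
The series flexibility is Σ Lᵢ/(AᵢEᵢ) = 650/(325×105×10³) + 525/(1275×125×10³) + 775/(1875×206×10³) = 2.435×10⁻⁵ mm/N.
So P = 2.358 / 2.435×10⁻⁵ = 96.83 kN, tensile.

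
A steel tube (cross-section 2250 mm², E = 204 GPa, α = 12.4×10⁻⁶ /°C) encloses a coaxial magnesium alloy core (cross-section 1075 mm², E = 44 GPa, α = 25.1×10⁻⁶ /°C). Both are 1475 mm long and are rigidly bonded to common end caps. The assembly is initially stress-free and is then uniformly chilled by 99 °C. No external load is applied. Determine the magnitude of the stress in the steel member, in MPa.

σ ≈ 24 MPa (compressive)

Both members must finish at the same length. With the larger α, the magnesium alloy tends to over-contract; the plates restrain it, putting the magnesium alloy in tension and the steel in compression. With no external load the two internal forces are equal and opposite, magnitude P.
Compatibility of the two members (thermal + elastic change equal): (α₁ − α₂)ΔT = P·[1/(A₁E₁) + 1/(A₂E₂)].
|α₁ − α₂|·ΔT = 12.7×10⁻⁶ × 99 = 0.001257.
1/(A₁E₁) + 1/(A₂E₂) = 1/(2250×204×10³) + 1/(1075×44×10³) = 2.332×10⁻⁸ N⁻¹.
So P = 0.001257 / 2.332×10⁻⁸ = 53.91 kN.
σ_{steel} = P/A₁ = 53910/2250 = 23.96 MPa, compressive.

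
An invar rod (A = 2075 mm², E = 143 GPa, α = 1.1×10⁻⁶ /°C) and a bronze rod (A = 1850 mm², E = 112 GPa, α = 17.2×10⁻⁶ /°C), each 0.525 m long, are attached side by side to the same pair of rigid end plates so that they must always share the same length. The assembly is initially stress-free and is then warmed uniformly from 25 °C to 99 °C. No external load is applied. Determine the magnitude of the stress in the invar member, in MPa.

Both members must finish at the same length. With the larger α, the bronze tends to over-expand; the plates restrain it, putting the bronze in compression and the invar in tension. With no external load the two internal forces are equal and opposite, magnitude P.
Compatibility of the two members (thermal + elastic change equal): (α₁ − α₂)ΔT = P·[1/(A₁E₁) + 1/(A₂E₂)].
|α₁ − α₂|·ΔT = 16.1×10⁻⁶ × 74 = 0.001191.
1/(A₁E₁) + 1/(A₂E₂) = 1/(2075×143×10³) + 1/(1850×112×10³) = 8.196×10⁻⁹ N⁻¹.
P = 0.001191 / 8.196×10⁻⁹ = 145400 N = 145.4 kN.
σ_{invar} = P/A₁ = 145400/2075 = 70.05 MPa, tensile.

σ ≈ 70.1 MPa (tensile)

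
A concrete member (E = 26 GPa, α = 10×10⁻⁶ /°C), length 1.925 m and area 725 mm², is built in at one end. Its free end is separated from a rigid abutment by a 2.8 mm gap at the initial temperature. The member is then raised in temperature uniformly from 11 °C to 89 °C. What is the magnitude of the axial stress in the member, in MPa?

Free thermal elongation = αΔT L = 10×10⁻⁶ × 78 × 1925 = 1.501 mm.
Since δ_free = 1.5 mm is less than the 2.8 mm gap, the member never touches the wall. No axial force develops.

σ ≈ 0 MPa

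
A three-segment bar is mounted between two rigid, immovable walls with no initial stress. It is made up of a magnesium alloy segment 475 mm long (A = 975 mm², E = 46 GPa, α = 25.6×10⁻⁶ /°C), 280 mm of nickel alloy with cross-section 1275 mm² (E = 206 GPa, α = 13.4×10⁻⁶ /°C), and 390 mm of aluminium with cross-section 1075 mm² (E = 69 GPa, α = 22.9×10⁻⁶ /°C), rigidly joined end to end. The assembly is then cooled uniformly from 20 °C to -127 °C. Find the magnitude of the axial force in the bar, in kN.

P ≈ 216 kN (tensile)

Free thermal contraction of the whole bar: Σ αᵢΔT Lᵢ = 25.6×10⁻⁶×147×475 + 13.4×10⁻⁶×147×280 + 22.9×10⁻⁶×147×390 = 3.652 mm.
The walls prevent any net length change, so an axial force P (same in every segment) develops. Compatibility: P · Σ Lᵢ/(AᵢEᵢ) = δ_free.
Σ Lᵢ/(AᵢEᵢ) = 475/(975×46×10³) + 280/(1275×206×10³) + 390/(1075×69×10³) = 1.691×10⁻⁵ mm/N.
P = 3.652 / 1.691×10⁻⁵ = 215900 N = 215.9 kN, tensile.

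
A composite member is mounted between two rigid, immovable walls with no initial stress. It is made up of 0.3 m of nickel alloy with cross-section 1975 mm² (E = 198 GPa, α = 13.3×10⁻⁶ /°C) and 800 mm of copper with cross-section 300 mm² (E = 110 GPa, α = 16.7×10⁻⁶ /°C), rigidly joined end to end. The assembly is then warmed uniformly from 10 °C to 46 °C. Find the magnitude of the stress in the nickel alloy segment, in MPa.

σ ≈ 12.6 MPa (compressive)

With the walls removed the bar would change length by δ_free = Σ αᵢΔT Lᵢ = 13.3×10⁻⁶×36×300 + 16.7×10⁻⁶×36×800 = 0.6246 mm.
The rigid supports impose zero overall length change; the single axial force P common to all segments must satisfy P Σ Lᵢ/(AᵢEᵢ) = δ_free.
Σ Lᵢ/(AᵢEᵢ) = 300/(1975×198×10³) + 800/(300×110×10³) = 2.501×10⁻⁵ mm/N.
So P = 0.6246 / 2.501×10⁻⁵ = 24.97 kN, compressive.
σ_{nickel alloy} = P / A = 24970 / 1975 = 12.65 MPa.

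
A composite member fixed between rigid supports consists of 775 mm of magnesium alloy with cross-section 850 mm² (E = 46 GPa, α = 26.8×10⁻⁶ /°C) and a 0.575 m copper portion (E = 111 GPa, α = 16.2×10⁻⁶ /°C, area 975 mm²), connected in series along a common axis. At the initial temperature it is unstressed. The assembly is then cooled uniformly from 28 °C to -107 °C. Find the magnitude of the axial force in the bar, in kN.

P ≈ 162 kN (tensile)

With the walls removed the bar would change length by δ_free = Σ αᵢΔT Lᵢ = 26.8×10⁻⁶×135×775 + 16.2×10⁻⁶×135×575 = 4.061 mm.
The walls prevent any net length change, so an axial force P (same in every segment) develops. Compatibility: P · Σ Lᵢ/(AᵢEᵢ) = δ_free.
Σ Lᵢ/(AᵢEᵢ) = 775/(850×46×10³) + 575/(975×111×10³) = 2.513×10⁻⁵ mm/N.
Hence P = δ_free / Σ(L/AE) = 4.061/2.513×10⁻⁵ = 161.6 kN (tensile).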